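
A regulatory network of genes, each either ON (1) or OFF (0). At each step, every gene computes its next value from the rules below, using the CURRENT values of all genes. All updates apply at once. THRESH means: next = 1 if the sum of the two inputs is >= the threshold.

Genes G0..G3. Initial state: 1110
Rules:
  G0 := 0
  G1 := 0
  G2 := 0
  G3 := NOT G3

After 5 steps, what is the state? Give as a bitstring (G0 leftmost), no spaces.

Step 1: G0=0(const) G1=0(const) G2=0(const) G3=NOT G3=NOT 0=1 -> 0001
Step 2: G0=0(const) G1=0(const) G2=0(const) G3=NOT G3=NOT 1=0 -> 0000
Step 3: G0=0(const) G1=0(const) G2=0(const) G3=NOT G3=NOT 0=1 -> 0001
Step 4: G0=0(const) G1=0(const) G2=0(const) G3=NOT G3=NOT 1=0 -> 0000
Step 5: G0=0(const) G1=0(const) G2=0(const) G3=NOT G3=NOT 0=1 -> 0001

0001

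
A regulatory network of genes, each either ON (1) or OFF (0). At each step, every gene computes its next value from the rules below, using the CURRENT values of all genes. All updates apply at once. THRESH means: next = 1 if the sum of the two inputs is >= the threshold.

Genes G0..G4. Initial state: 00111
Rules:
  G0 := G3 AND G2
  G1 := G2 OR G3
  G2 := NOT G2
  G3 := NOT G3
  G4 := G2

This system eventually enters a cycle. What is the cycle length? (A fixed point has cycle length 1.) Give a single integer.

Step 0: 00111
Step 1: G0=G3&G2=1&1=1 G1=G2|G3=1|1=1 G2=NOT G2=NOT 1=0 G3=NOT G3=NOT 1=0 G4=G2=1 -> 11001
Step 2: G0=G3&G2=0&0=0 G1=G2|G3=0|0=0 G2=NOT G2=NOT 0=1 G3=NOT G3=NOT 0=1 G4=G2=0 -> 00110
Step 3: G0=G3&G2=1&1=1 G1=G2|G3=1|1=1 G2=NOT G2=NOT 1=0 G3=NOT G3=NOT 1=0 G4=G2=1 -> 11001
State from step 3 equals state from step 1 -> cycle length 2

Answer: 2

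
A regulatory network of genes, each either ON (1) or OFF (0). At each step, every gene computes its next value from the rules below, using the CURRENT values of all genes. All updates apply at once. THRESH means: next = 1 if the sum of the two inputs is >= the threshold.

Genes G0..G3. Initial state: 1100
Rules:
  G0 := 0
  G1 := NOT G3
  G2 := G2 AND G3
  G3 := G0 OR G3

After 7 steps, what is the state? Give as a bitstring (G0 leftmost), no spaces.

Step 1: G0=0(const) G1=NOT G3=NOT 0=1 G2=G2&G3=0&0=0 G3=G0|G3=1|0=1 -> 0101
Step 2: G0=0(const) G1=NOT G3=NOT 1=0 G2=G2&G3=0&1=0 G3=G0|G3=0|1=1 -> 0001
Step 3: G0=0(const) G1=NOT G3=NOT 1=0 G2=G2&G3=0&1=0 G3=G0|G3=0|1=1 -> 0001
Step 4: G0=0(const) G1=NOT G3=NOT 1=0 G2=G2&G3=0&1=0 G3=G0|G3=0|1=1 -> 0001
Step 5: G0=0(const) G1=NOT G3=NOT 1=0 G2=G2&G3=0&1=0 G3=G0|G3=0|1=1 -> 0001
Step 6: G0=0(const) G1=NOT G3=NOT 1=0 G2=G2&G3=0&1=0 G3=G0|G3=0|1=1 -> 0001
Step 7: G0=0(const) G1=NOT G3=NOT 1=0 G2=G2&G3=0&1=0 G3=G0|G3=0|1=1 -> 0001

0001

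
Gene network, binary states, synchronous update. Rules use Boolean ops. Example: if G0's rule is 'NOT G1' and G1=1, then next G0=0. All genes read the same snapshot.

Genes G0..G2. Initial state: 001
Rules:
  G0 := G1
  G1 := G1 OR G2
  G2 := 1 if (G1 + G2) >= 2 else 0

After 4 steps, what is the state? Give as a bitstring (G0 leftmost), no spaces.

Step 1: G0=G1=0 G1=G1|G2=0|1=1 G2=(0+1>=2)=0 -> 010
Step 2: G0=G1=1 G1=G1|G2=1|0=1 G2=(1+0>=2)=0 -> 110
Step 3: G0=G1=1 G1=G1|G2=1|0=1 G2=(1+0>=2)=0 -> 110
Step 4: G0=G1=1 G1=G1|G2=1|0=1 G2=(1+0>=2)=0 -> 110

110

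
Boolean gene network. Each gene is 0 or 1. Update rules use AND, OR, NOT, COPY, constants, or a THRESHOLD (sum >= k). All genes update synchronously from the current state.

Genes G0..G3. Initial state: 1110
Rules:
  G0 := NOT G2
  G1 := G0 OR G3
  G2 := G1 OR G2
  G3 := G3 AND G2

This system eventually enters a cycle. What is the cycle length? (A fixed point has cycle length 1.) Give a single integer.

Answer: 1

Derivation:
Step 0: 1110
Step 1: G0=NOT G2=NOT 1=0 G1=G0|G3=1|0=1 G2=G1|G2=1|1=1 G3=G3&G2=0&1=0 -> 0110
Step 2: G0=NOT G2=NOT 1=0 G1=G0|G3=0|0=0 G2=G1|G2=1|1=1 G3=G3&G2=0&1=0 -> 0010
Step 3: G0=NOT G2=NOT 1=0 G1=G0|G3=0|0=0 G2=G1|G2=0|1=1 G3=G3&G2=0&1=0 -> 0010
State from step 3 equals state from step 2 -> cycle length 1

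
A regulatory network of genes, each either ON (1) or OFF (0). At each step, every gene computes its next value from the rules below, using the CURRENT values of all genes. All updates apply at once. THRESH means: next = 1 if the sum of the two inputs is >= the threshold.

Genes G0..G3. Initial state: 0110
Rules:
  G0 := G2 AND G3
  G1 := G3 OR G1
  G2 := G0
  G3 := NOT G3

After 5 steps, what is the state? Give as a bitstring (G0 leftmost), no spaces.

Step 1: G0=G2&G3=1&0=0 G1=G3|G1=0|1=1 G2=G0=0 G3=NOT G3=NOT 0=1 -> 0101
Step 2: G0=G2&G3=0&1=0 G1=G3|G1=1|1=1 G2=G0=0 G3=NOT G3=NOT 1=0 -> 0100
Step 3: G0=G2&G3=0&0=0 G1=G3|G1=0|1=1 G2=G0=0 G3=NOT G3=NOT 0=1 -> 0101
Step 4: G0=G2&G3=0&1=0 G1=G3|G1=1|1=1 G2=G0=0 G3=NOT G3=NOT 1=0 -> 0100
Step 5: G0=G2&G3=0&0=0 G1=G3|G1=0|1=1 G2=G0=0 G3=NOT G3=NOT 0=1 -> 0101

0101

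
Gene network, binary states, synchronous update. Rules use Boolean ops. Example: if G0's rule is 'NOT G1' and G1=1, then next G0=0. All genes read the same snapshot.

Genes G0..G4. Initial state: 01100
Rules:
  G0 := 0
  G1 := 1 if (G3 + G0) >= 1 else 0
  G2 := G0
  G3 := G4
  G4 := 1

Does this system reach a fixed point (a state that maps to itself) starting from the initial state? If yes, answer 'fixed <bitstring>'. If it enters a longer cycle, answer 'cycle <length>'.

Answer: fixed 01011

Derivation:
Step 0: 01100
Step 1: G0=0(const) G1=(0+0>=1)=0 G2=G0=0 G3=G4=0 G4=1(const) -> 00001
Step 2: G0=0(const) G1=(0+0>=1)=0 G2=G0=0 G3=G4=1 G4=1(const) -> 00011
Step 3: G0=0(const) G1=(1+0>=1)=1 G2=G0=0 G3=G4=1 G4=1(const) -> 01011
Step 4: G0=0(const) G1=(1+0>=1)=1 G2=G0=0 G3=G4=1 G4=1(const) -> 01011
Fixed point reached at step 3: 01011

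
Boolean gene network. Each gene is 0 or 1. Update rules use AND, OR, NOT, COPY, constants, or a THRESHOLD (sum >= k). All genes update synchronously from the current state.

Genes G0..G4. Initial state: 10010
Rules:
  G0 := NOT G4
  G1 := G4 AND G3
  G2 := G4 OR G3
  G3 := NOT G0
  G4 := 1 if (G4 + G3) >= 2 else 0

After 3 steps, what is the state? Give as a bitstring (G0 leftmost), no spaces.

Step 1: G0=NOT G4=NOT 0=1 G1=G4&G3=0&1=0 G2=G4|G3=0|1=1 G3=NOT G0=NOT 1=0 G4=(0+1>=2)=0 -> 10100
Step 2: G0=NOT G4=NOT 0=1 G1=G4&G3=0&0=0 G2=G4|G3=0|0=0 G3=NOT G0=NOT 1=0 G4=(0+0>=2)=0 -> 10000
Step 3: G0=NOT G4=NOT 0=1 G1=G4&G3=0&0=0 G2=G4|G3=0|0=0 G3=NOT G0=NOT 1=0 G4=(0+0>=2)=0 -> 10000

10000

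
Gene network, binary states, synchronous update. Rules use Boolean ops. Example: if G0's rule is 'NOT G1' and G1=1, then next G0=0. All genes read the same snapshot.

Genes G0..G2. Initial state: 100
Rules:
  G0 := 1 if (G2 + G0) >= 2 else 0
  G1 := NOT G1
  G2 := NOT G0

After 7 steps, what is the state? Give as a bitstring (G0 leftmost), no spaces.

Step 1: G0=(0+1>=2)=0 G1=NOT G1=NOT 0=1 G2=NOT G0=NOT 1=0 -> 010
Step 2: G0=(0+0>=2)=0 G1=NOT G1=NOT 1=0 G2=NOT G0=NOT 0=1 -> 001
Step 3: G0=(1+0>=2)=0 G1=NOT G1=NOT 0=1 G2=NOT G0=NOT 0=1 -> 011
Step 4: G0=(1+0>=2)=0 G1=NOT G1=NOT 1=0 G2=NOT G0=NOT 0=1 -> 001
Step 5: G0=(1+0>=2)=0 G1=NOT G1=NOT 0=1 G2=NOT G0=NOT 0=1 -> 011
Step 6: G0=(1+0>=2)=0 G1=NOT G1=NOT 1=0 G2=NOT G0=NOT 0=1 -> 001
Step 7: G0=(1+0>=2)=0 G1=NOT G1=NOT 0=1 G2=NOT G0=NOT 0=1 -> 011

011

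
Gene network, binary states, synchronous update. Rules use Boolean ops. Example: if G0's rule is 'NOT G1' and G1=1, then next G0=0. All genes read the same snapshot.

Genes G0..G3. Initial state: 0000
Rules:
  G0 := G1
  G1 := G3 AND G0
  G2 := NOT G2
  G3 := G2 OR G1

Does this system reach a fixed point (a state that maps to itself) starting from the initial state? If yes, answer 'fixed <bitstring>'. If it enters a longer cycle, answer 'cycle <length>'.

Step 0: 0000
Step 1: G0=G1=0 G1=G3&G0=0&0=0 G2=NOT G2=NOT 0=1 G3=G2|G1=0|0=0 -> 0010
Step 2: G0=G1=0 G1=G3&G0=0&0=0 G2=NOT G2=NOT 1=0 G3=G2|G1=1|0=1 -> 0001
Step 3: G0=G1=0 G1=G3&G0=1&0=0 G2=NOT G2=NOT 0=1 G3=G2|G1=0|0=0 -> 0010
Cycle of length 2 starting at step 1 -> no fixed point

Answer: cycle 2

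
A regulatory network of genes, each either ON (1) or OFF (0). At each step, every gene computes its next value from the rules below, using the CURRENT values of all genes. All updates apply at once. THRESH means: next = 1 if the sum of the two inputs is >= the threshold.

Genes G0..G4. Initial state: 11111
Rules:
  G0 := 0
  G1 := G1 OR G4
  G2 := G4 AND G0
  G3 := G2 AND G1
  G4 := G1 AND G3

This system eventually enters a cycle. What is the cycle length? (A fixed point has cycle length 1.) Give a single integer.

Answer: 1

Derivation:
Step 0: 11111
Step 1: G0=0(const) G1=G1|G4=1|1=1 G2=G4&G0=1&1=1 G3=G2&G1=1&1=1 G4=G1&G3=1&1=1 -> 01111
Step 2: G0=0(const) G1=G1|G4=1|1=1 G2=G4&G0=1&0=0 G3=G2&G1=1&1=1 G4=G1&G3=1&1=1 -> 01011
Step 3: G0=0(const) G1=G1|G4=1|1=1 G2=G4&G0=1&0=0 G3=G2&G1=0&1=0 G4=G1&G3=1&1=1 -> 01001
Step 4: G0=0(const) G1=G1|G4=1|1=1 G2=G4&G0=1&0=0 G3=G2&G1=0&1=0 G4=G1&G3=1&0=0 -> 01000
Step 5: G0=0(const) G1=G1|G4=1|0=1 G2=G4&G0=0&0=0 G3=G2&G1=0&1=0 G4=G1&G3=1&0=0 -> 01000
State from step 5 equals state from step 4 -> cycle length 1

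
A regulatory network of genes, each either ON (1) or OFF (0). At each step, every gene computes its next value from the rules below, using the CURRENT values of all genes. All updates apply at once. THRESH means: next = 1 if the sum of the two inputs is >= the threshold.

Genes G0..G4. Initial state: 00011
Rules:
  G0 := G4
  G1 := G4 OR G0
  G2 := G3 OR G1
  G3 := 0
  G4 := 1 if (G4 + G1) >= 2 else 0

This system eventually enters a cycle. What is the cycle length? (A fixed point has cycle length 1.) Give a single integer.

Step 0: 00011
Step 1: G0=G4=1 G1=G4|G0=1|0=1 G2=G3|G1=1|0=1 G3=0(const) G4=(1+0>=2)=0 -> 11100
Step 2: G0=G4=0 G1=G4|G0=0|1=1 G2=G3|G1=0|1=1 G3=0(const) G4=(0+1>=2)=0 -> 01100
Step 3: G0=G4=0 G1=G4|G0=0|0=0 G2=G3|G1=0|1=1 G3=0(const) G4=(0+1>=2)=0 -> 00100
Step 4: G0=G4=0 G1=G4|G0=0|0=0 G2=G3|G1=0|0=0 G3=0(const) G4=(0+0>=2)=0 -> 00000
Step 5: G0=G4=0 G1=G4|G0=0|0=0 G2=G3|G1=0|0=0 G3=0(const) G4=(0+0>=2)=0 -> 00000
State from step 5 equals state from step 4 -> cycle length 1

Answer: 1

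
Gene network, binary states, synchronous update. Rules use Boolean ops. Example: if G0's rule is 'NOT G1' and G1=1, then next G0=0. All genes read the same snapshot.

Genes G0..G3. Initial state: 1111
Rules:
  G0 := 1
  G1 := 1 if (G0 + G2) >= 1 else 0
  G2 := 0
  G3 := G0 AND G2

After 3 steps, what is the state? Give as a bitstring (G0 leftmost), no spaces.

Step 1: G0=1(const) G1=(1+1>=1)=1 G2=0(const) G3=G0&G2=1&1=1 -> 1101
Step 2: G0=1(const) G1=(1+0>=1)=1 G2=0(const) G3=G0&G2=1&0=0 -> 1100
Step 3: G0=1(const) G1=(1+0>=1)=1 G2=0(const) G3=G0&G2=1&0=0 -> 1100

1100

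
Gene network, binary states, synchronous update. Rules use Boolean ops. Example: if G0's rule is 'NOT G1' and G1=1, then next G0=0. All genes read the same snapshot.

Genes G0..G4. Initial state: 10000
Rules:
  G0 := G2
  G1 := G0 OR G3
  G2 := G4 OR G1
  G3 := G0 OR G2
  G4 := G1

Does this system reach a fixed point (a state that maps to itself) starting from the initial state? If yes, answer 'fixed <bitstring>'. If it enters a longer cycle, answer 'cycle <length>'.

Step 0: 10000
Step 1: G0=G2=0 G1=G0|G3=1|0=1 G2=G4|G1=0|0=0 G3=G0|G2=1|0=1 G4=G1=0 -> 01010
Step 2: G0=G2=0 G1=G0|G3=0|1=1 G2=G4|G1=0|1=1 G3=G0|G2=0|0=0 G4=G1=1 -> 01101
Step 3: G0=G2=1 G1=G0|G3=0|0=0 G2=G4|G1=1|1=1 G3=G0|G2=0|1=1 G4=G1=1 -> 10111
Step 4: G0=G2=1 G1=G0|G3=1|1=1 G2=G4|G1=1|0=1 G3=G0|G2=1|1=1 G4=G1=0 -> 11110
Step 5: G0=G2=1 G1=G0|G3=1|1=1 G2=G4|G1=0|1=1 G3=G0|G2=1|1=1 G4=G1=1 -> 11111
Step 6: G0=G2=1 G1=G0|G3=1|1=1 G2=G4|G1=1|1=1 G3=G0|G2=1|1=1 G4=G1=1 -> 11111
Fixed point reached at step 5: 11111

Answer: fixed 11111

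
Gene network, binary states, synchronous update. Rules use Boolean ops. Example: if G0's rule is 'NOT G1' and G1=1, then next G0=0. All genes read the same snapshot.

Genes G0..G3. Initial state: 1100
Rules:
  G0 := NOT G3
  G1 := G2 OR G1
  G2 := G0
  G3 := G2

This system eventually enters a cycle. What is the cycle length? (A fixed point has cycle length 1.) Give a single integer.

Step 0: 1100
Step 1: G0=NOT G3=NOT 0=1 G1=G2|G1=0|1=1 G2=G0=1 G3=G2=0 -> 1110
Step 2: G0=NOT G3=NOT 0=1 G1=G2|G1=1|1=1 G2=G0=1 G3=G2=1 -> 1111
Step 3: G0=NOT G3=NOT 1=0 G1=G2|G1=1|1=1 G2=G0=1 G3=G2=1 -> 0111
Step 4: G0=NOT G3=NOT 1=0 G1=G2|G1=1|1=1 G2=G0=0 G3=G2=1 -> 0101
Step 5: G0=NOT G3=NOT 1=0 G1=G2|G1=0|1=1 G2=G0=0 G3=G2=0 -> 0100
Step 6: G0=NOT G3=NOT 0=1 G1=G2|G1=0|1=1 G2=G0=0 G3=G2=0 -> 1100
State from step 6 equals state from step 0 -> cycle length 6

Answer: 6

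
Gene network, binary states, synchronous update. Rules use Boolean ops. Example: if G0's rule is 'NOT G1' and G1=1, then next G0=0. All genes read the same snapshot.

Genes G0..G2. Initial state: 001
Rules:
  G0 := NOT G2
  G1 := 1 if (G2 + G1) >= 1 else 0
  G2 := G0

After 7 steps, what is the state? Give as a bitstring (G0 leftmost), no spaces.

Step 1: G0=NOT G2=NOT 1=0 G1=(1+0>=1)=1 G2=G0=0 -> 010
Step 2: G0=NOT G2=NOT 0=1 G1=(0+1>=1)=1 G2=G0=0 -> 110
Step 3: G0=NOT G2=NOT 0=1 G1=(0+1>=1)=1 G2=G0=1 -> 111
Step 4: G0=NOT G2=NOT 1=0 G1=(1+1>=1)=1 G2=G0=1 -> 011
Step 5: G0=NOT G2=NOT 1=0 G1=(1+1>=1)=1 G2=G0=0 -> 010
Step 6: G0=NOT G2=NOT 0=1 G1=(0+1>=1)=1 G2=G0=0 -> 110
Step 7: G0=NOT G2=NOT 0=1 G1=(0+1>=1)=1 G2=G0=1 -> 111

111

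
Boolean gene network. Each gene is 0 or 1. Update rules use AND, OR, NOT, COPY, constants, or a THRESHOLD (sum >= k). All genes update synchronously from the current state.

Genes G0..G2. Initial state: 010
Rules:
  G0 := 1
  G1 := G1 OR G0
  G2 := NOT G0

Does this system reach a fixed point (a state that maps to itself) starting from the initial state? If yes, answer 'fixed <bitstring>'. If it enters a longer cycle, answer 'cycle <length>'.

Answer: fixed 110

Derivation:
Step 0: 010
Step 1: G0=1(const) G1=G1|G0=1|0=1 G2=NOT G0=NOT 0=1 -> 111
Step 2: G0=1(const) G1=G1|G0=1|1=1 G2=NOT G0=NOT 1=0 -> 110
Step 3: G0=1(const) G1=G1|G0=1|1=1 G2=NOT G0=NOT 1=0 -> 110
Fixed point reached at step 2: 110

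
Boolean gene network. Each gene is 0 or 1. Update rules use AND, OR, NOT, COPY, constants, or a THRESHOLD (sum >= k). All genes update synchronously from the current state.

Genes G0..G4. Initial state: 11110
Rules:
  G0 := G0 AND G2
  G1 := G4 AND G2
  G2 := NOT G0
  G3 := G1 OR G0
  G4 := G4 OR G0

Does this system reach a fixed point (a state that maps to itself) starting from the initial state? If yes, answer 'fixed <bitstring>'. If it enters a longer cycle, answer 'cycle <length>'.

Answer: fixed 01111

Derivation:
Step 0: 11110
Step 1: G0=G0&G2=1&1=1 G1=G4&G2=0&1=0 G2=NOT G0=NOT 1=0 G3=G1|G0=1|1=1 G4=G4|G0=0|1=1 -> 10011
Step 2: G0=G0&G2=1&0=0 G1=G4&G2=1&0=0 G2=NOT G0=NOT 1=0 G3=G1|G0=0|1=1 G4=G4|G0=1|1=1 -> 00011
Step 3: G0=G0&G2=0&0=0 G1=G4&G2=1&0=0 G2=NOT G0=NOT 0=1 G3=G1|G0=0|0=0 G4=G4|G0=1|0=1 -> 00101
Step 4: G0=G0&G2=0&1=0 G1=G4&G2=1&1=1 G2=NOT G0=NOT 0=1 G3=G1|G0=0|0=0 G4=G4|G0=1|0=1 -> 01101
Step 5: G0=G0&G2=0&1=0 G1=G4&G2=1&1=1 G2=NOT G0=NOT 0=1 G3=G1|G0=1|0=1 G4=G4|G0=1|0=1 -> 01111
Step 6: G0=G0&G2=0&1=0 G1=G4&G2=1&1=1 G2=NOT G0=NOT 0=1 G3=G1|G0=1|0=1 G4=G4|G0=1|0=1 -> 01111
Fixed point reached at step 5: 01111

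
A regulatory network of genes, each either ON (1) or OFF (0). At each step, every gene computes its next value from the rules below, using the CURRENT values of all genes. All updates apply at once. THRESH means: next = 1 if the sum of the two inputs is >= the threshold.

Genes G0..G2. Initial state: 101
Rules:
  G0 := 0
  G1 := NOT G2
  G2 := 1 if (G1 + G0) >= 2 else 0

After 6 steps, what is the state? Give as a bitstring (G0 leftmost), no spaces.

Step 1: G0=0(const) G1=NOT G2=NOT 1=0 G2=(0+1>=2)=0 -> 000
Step 2: G0=0(const) G1=NOT G2=NOT 0=1 G2=(0+0>=2)=0 -> 010
Step 3: G0=0(const) G1=NOT G2=NOT 0=1 G2=(1+0>=2)=0 -> 010
Step 4: G0=0(const) G1=NOT G2=NOT 0=1 G2=(1+0>=2)=0 -> 010
Step 5: G0=0(const) G1=NOT G2=NOT 0=1 G2=(1+0>=2)=0 -> 010
Step 6: G0=0(const) G1=NOT G2=NOT 0=1 G2=(1+0>=2)=0 -> 010

010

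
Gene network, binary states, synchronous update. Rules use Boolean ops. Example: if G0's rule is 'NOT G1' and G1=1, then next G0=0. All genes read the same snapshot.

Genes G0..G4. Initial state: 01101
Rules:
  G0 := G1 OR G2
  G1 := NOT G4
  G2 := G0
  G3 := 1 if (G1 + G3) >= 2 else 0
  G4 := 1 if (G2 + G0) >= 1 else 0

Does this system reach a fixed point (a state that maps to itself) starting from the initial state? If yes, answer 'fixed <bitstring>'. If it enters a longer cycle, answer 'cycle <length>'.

Answer: cycle 2

Derivation:
Step 0: 01101
Step 1: G0=G1|G2=1|1=1 G1=NOT G4=NOT 1=0 G2=G0=0 G3=(1+0>=2)=0 G4=(1+0>=1)=1 -> 10001
Step 2: G0=G1|G2=0|0=0 G1=NOT G4=NOT 1=0 G2=G0=1 G3=(0+0>=2)=0 G4=(0+1>=1)=1 -> 00101
Step 3: G0=G1|G2=0|1=1 G1=NOT G4=NOT 1=0 G2=G0=0 G3=(0+0>=2)=0 G4=(1+0>=1)=1 -> 10001
Cycle of length 2 starting at step 1 -> no fixed point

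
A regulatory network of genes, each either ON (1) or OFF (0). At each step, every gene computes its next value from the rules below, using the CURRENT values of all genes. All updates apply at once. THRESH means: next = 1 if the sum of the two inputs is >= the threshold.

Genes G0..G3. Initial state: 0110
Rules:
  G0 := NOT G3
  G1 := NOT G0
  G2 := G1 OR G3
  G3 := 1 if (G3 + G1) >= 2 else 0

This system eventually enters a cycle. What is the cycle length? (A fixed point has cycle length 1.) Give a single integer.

Step 0: 0110
Step 1: G0=NOT G3=NOT 0=1 G1=NOT G0=NOT 0=1 G2=G1|G3=1|0=1 G3=(0+1>=2)=0 -> 1110
Step 2: G0=NOT G3=NOT 0=1 G1=NOT G0=NOT 1=0 G2=G1|G3=1|0=1 G3=(0+1>=2)=0 -> 1010
Step 3: G0=NOT G3=NOT 0=1 G1=NOT G0=NOT 1=0 G2=G1|G3=0|0=0 G3=(0+0>=2)=0 -> 1000
Step 4: G0=NOT G3=NOT 0=1 G1=NOT G0=NOT 1=0 G2=G1|G3=0|0=0 G3=(0+0>=2)=0 -> 1000
State from step 4 equals state from step 3 -> cycle length 1

Answer: 1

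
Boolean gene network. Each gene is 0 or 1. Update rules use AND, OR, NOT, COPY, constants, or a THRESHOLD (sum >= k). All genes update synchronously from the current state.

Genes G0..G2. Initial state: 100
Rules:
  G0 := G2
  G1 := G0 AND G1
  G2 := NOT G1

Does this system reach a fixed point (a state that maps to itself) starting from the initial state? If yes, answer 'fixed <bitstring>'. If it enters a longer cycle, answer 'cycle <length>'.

Answer: fixed 101

Derivation:
Step 0: 100
Step 1: G0=G2=0 G1=G0&G1=1&0=0 G2=NOT G1=NOT 0=1 -> 001
Step 2: G0=G2=1 G1=G0&G1=0&0=0 G2=NOT G1=NOT 0=1 -> 101
Step 3: G0=G2=1 G1=G0&G1=1&0=0 G2=NOT G1=NOT 0=1 -> 101
Fixed point reached at step 2: 101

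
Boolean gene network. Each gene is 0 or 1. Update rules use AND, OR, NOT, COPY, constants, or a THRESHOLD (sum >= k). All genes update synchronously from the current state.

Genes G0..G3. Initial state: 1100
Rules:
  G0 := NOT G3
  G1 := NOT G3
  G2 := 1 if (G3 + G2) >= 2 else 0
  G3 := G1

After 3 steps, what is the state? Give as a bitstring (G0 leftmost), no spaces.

Step 1: G0=NOT G3=NOT 0=1 G1=NOT G3=NOT 0=1 G2=(0+0>=2)=0 G3=G1=1 -> 1101
Step 2: G0=NOT G3=NOT 1=0 G1=NOT G3=NOT 1=0 G2=(1+0>=2)=0 G3=G1=1 -> 0001
Step 3: G0=NOT G3=NOT 1=0 G1=NOT G3=NOT 1=0 G2=(1+0>=2)=0 G3=G1=0 -> 0000

0000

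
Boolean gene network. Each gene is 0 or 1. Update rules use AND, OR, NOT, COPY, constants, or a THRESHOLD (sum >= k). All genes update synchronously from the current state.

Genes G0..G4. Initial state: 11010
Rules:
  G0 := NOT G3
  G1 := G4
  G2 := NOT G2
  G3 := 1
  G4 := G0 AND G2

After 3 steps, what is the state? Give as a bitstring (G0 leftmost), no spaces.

Step 1: G0=NOT G3=NOT 1=0 G1=G4=0 G2=NOT G2=NOT 0=1 G3=1(const) G4=G0&G2=1&0=0 -> 00110
Step 2: G0=NOT G3=NOT 1=0 G1=G4=0 G2=NOT G2=NOT 1=0 G3=1(const) G4=G0&G2=0&1=0 -> 00010
Step 3: G0=NOT G3=NOT 1=0 G1=G4=0 G2=NOT G2=NOT 0=1 G3=1(const) G4=G0&G2=0&0=0 -> 00110

00110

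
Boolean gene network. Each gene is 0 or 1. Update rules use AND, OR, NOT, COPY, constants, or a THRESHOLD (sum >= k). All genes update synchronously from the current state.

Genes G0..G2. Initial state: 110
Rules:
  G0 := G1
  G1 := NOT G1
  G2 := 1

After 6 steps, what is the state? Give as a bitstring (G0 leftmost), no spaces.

Step 1: G0=G1=1 G1=NOT G1=NOT 1=0 G2=1(const) -> 101
Step 2: G0=G1=0 G1=NOT G1=NOT 0=1 G2=1(const) -> 011
Step 3: G0=G1=1 G1=NOT G1=NOT 1=0 G2=1(const) -> 101
Step 4: G0=G1=0 G1=NOT G1=NOT 0=1 G2=1(const) -> 011
Step 5: G0=G1=1 G1=NOT G1=NOT 1=0 G2=1(const) -> 101
Step 6: G0=G1=0 G1=NOT G1=NOT 0=1 G2=1(const) -> 011

011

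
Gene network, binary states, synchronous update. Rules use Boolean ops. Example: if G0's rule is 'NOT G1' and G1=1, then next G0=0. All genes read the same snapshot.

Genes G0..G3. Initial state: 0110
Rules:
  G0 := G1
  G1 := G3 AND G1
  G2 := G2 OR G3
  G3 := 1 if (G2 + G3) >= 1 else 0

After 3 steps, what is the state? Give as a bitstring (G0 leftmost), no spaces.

Step 1: G0=G1=1 G1=G3&G1=0&1=0 G2=G2|G3=1|0=1 G3=(1+0>=1)=1 -> 1011
Step 2: G0=G1=0 G1=G3&G1=1&0=0 G2=G2|G3=1|1=1 G3=(1+1>=1)=1 -> 0011
Step 3: G0=G1=0 G1=G3&G1=1&0=0 G2=G2|G3=1|1=1 G3=(1+1>=1)=1 -> 0011

0011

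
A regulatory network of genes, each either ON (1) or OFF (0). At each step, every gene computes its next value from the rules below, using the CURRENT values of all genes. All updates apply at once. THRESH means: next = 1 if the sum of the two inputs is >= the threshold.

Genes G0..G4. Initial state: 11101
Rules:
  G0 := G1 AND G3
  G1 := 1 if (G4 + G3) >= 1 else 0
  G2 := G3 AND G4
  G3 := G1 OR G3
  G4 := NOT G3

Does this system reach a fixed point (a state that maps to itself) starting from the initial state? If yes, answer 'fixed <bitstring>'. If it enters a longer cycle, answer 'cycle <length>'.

Answer: fixed 11010

Derivation:
Step 0: 11101
Step 1: G0=G1&G3=1&0=0 G1=(1+0>=1)=1 G2=G3&G4=0&1=0 G3=G1|G3=1|0=1 G4=NOT G3=NOT 0=1 -> 01011
Step 2: G0=G1&G3=1&1=1 G1=(1+1>=1)=1 G2=G3&G4=1&1=1 G3=G1|G3=1|1=1 G4=NOT G3=NOT 1=0 -> 11110
Step 3: G0=G1&G3=1&1=1 G1=(0+1>=1)=1 G2=G3&G4=1&0=0 G3=G1|G3=1|1=1 G4=NOT G3=NOT 1=0 -> 11010
Step 4: G0=G1&G3=1&1=1 G1=(0+1>=1)=1 G2=G3&G4=1&0=0 G3=G1|G3=1|1=1 G4=NOT G3=NOT 1=0 -> 11010
Fixed point reached at step 3: 11010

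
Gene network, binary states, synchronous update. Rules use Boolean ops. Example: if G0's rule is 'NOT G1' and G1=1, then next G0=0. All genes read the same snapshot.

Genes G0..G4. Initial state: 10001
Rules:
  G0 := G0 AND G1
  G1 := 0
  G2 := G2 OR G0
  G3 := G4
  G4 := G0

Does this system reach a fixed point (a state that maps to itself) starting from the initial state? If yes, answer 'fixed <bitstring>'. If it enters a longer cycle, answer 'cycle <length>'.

Step 0: 10001
Step 1: G0=G0&G1=1&0=0 G1=0(const) G2=G2|G0=0|1=1 G3=G4=1 G4=G0=1 -> 00111
Step 2: G0=G0&G1=0&0=0 G1=0(const) G2=G2|G0=1|0=1 G3=G4=1 G4=G0=0 -> 00110
Step 3: G0=G0&G1=0&0=0 G1=0(const) G2=G2|G0=1|0=1 G3=G4=0 G4=G0=0 -> 00100
Step 4: G0=G0&G1=0&0=0 G1=0(const) G2=G2|G0=1|0=1 G3=G4=0 G4=G0=0 -> 00100
Fixed point reached at step 3: 00100

Answer: fixed 00100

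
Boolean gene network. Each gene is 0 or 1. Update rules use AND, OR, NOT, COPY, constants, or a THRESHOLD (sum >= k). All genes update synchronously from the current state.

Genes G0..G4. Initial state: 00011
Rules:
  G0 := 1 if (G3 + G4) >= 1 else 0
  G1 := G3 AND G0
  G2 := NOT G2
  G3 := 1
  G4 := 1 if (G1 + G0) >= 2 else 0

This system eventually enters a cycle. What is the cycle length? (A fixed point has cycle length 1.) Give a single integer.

Step 0: 00011
Step 1: G0=(1+1>=1)=1 G1=G3&G0=1&0=0 G2=NOT G2=NOT 0=1 G3=1(const) G4=(0+0>=2)=0 -> 10110
Step 2: G0=(1+0>=1)=1 G1=G3&G0=1&1=1 G2=NOT G2=NOT 1=0 G3=1(const) G4=(0+1>=2)=0 -> 11010
Step 3: G0=(1+0>=1)=1 G1=G3&G0=1&1=1 G2=NOT G2=NOT 0=1 G3=1(const) G4=(1+1>=2)=1 -> 11111
Step 4: G0=(1+1>=1)=1 G1=G3&G0=1&1=1 G2=NOT G2=NOT 1=0 G3=1(const) G4=(1+1>=2)=1 -> 11011
Step 5: G0=(1+1>=1)=1 G1=G3&G0=1&1=1 G2=NOT G2=NOT 0=1 G3=1(const) G4=(1+1>=2)=1 -> 11111
State from step 5 equals state from step 3 -> cycle length 2

Answer: 2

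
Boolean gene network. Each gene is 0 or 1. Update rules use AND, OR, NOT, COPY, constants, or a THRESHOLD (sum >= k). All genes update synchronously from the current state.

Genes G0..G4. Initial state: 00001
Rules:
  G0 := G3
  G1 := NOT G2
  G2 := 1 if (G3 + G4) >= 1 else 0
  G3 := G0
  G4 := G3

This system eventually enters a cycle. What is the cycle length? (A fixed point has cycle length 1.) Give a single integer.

Step 0: 00001
Step 1: G0=G3=0 G1=NOT G2=NOT 0=1 G2=(0+1>=1)=1 G3=G0=0 G4=G3=0 -> 01100
Step 2: G0=G3=0 G1=NOT G2=NOT 1=0 G2=(0+0>=1)=0 G3=G0=0 G4=G3=0 -> 00000
Step 3: G0=G3=0 G1=NOT G2=NOT 0=1 G2=(0+0>=1)=0 G3=G0=0 G4=G3=0 -> 01000
Step 4: G0=G3=0 G1=NOT G2=NOT 0=1 G2=(0+0>=1)=0 G3=G0=0 G4=G3=0 -> 01000
State from step 4 equals state from step 3 -> cycle length 1

Answer: 1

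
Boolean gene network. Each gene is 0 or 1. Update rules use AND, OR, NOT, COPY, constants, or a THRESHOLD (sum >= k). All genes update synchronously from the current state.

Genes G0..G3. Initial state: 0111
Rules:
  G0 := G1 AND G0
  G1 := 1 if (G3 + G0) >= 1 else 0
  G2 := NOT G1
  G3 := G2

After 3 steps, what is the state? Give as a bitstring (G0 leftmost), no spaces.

Step 1: G0=G1&G0=1&0=0 G1=(1+0>=1)=1 G2=NOT G1=NOT 1=0 G3=G2=1 -> 0101
Step 2: G0=G1&G0=1&0=0 G1=(1+0>=1)=1 G2=NOT G1=NOT 1=0 G3=G2=0 -> 0100
Step 3: G0=G1&G0=1&0=0 G1=(0+0>=1)=0 G2=NOT G1=NOT 1=0 G3=G2=0 -> 0000

0000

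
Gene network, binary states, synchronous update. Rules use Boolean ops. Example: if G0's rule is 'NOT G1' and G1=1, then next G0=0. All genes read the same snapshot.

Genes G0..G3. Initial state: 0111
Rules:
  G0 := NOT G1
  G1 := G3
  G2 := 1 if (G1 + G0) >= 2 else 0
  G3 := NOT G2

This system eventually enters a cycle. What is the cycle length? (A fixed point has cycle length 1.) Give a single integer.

Answer: 4

Derivation:
Step 0: 0111
Step 1: G0=NOT G1=NOT 1=0 G1=G3=1 G2=(1+0>=2)=0 G3=NOT G2=NOT 1=0 -> 0100
Step 2: G0=NOT G1=NOT 1=0 G1=G3=0 G2=(1+0>=2)=0 G3=NOT G2=NOT 0=1 -> 0001
Step 3: G0=NOT G1=NOT 0=1 G1=G3=1 G2=(0+0>=2)=0 G3=NOT G2=NOT 0=1 -> 1101
Step 4: G0=NOT G1=NOT 1=0 G1=G3=1 G2=(1+1>=2)=1 G3=NOT G2=NOT 0=1 -> 0111
State from step 4 equals state from step 0 -> cycle length 4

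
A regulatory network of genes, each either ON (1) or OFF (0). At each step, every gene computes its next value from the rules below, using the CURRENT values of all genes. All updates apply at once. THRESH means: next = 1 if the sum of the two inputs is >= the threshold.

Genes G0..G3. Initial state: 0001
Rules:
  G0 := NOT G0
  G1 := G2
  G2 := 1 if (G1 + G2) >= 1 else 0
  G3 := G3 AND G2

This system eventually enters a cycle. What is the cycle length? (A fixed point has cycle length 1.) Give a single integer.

Step 0: 0001
Step 1: G0=NOT G0=NOT 0=1 G1=G2=0 G2=(0+0>=1)=0 G3=G3&G2=1&0=0 -> 1000
Step 2: G0=NOT G0=NOT 1=0 G1=G2=0 G2=(0+0>=1)=0 G3=G3&G2=0&0=0 -> 0000
Step 3: G0=NOT G0=NOT 0=1 G1=G2=0 G2=(0+0>=1)=0 G3=G3&G2=0&0=0 -> 1000
State from step 3 equals state from step 1 -> cycle length 2

Answer: 2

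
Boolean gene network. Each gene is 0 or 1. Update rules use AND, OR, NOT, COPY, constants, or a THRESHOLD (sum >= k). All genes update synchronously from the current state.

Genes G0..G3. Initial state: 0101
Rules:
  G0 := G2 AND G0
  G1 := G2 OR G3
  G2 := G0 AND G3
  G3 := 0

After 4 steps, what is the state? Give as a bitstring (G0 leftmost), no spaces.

Step 1: G0=G2&G0=0&0=0 G1=G2|G3=0|1=1 G2=G0&G3=0&1=0 G3=0(const) -> 0100
Step 2: G0=G2&G0=0&0=0 G1=G2|G3=0|0=0 G2=G0&G3=0&0=0 G3=0(const) -> 0000
Step 3: G0=G2&G0=0&0=0 G1=G2|G3=0|0=0 G2=G0&G3=0&0=0 G3=0(const) -> 0000
Step 4: G0=G2&G0=0&0=0 G1=G2|G3=0|0=0 G2=G0&G3=0&0=0 G3=0(const) -> 0000

0000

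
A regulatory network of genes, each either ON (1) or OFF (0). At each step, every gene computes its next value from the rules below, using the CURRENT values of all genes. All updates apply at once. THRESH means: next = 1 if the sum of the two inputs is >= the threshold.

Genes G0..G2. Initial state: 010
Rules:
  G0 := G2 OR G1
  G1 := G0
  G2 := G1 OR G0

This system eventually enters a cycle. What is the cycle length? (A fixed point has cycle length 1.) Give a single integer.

Step 0: 010
Step 1: G0=G2|G1=0|1=1 G1=G0=0 G2=G1|G0=1|0=1 -> 101
Step 2: G0=G2|G1=1|0=1 G1=G0=1 G2=G1|G0=0|1=1 -> 111
Step 3: G0=G2|G1=1|1=1 G1=G0=1 G2=G1|G0=1|1=1 -> 111
State from step 3 equals state from step 2 -> cycle length 1

Answer: 1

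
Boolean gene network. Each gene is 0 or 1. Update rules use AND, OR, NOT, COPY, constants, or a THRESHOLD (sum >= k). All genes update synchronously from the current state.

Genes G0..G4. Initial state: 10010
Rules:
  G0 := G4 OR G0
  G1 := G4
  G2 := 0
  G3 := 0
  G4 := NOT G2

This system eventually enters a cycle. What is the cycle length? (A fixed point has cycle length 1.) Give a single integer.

Answer: 1

Derivation:
Step 0: 10010
Step 1: G0=G4|G0=0|1=1 G1=G4=0 G2=0(const) G3=0(const) G4=NOT G2=NOT 0=1 -> 10001
Step 2: G0=G4|G0=1|1=1 G1=G4=1 G2=0(const) G3=0(const) G4=NOT G2=NOT 0=1 -> 11001
Step 3: G0=G4|G0=1|1=1 G1=G4=1 G2=0(const) G3=0(const) G4=NOT G2=NOT 0=1 -> 11001
State from step 3 equals state from step 2 -> cycle length 1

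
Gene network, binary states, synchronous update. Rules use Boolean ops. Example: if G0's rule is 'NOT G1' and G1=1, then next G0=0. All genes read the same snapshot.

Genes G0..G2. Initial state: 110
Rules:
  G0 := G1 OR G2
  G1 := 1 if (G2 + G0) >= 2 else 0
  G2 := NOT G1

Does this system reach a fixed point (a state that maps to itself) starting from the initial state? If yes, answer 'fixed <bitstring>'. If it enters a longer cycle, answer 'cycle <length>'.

Answer: cycle 5

Derivation:
Step 0: 110
Step 1: G0=G1|G2=1|0=1 G1=(0+1>=2)=0 G2=NOT G1=NOT 1=0 -> 100
Step 2: G0=G1|G2=0|0=0 G1=(0+1>=2)=0 G2=NOT G1=NOT 0=1 -> 001
Step 3: G0=G1|G2=0|1=1 G1=(1+0>=2)=0 G2=NOT G1=NOT 0=1 -> 101
Step 4: G0=G1|G2=0|1=1 G1=(1+1>=2)=1 G2=NOT G1=NOT 0=1 -> 111
Step 5: G0=G1|G2=1|1=1 G1=(1+1>=2)=1 G2=NOT G1=NOT 1=0 -> 110
Cycle of length 5 starting at step 0 -> no fixed point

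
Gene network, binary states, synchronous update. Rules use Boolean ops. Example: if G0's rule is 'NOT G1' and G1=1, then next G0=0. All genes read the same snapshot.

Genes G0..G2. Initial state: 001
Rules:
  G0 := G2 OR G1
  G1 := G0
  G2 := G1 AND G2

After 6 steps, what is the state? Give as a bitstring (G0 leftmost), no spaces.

Step 1: G0=G2|G1=1|0=1 G1=G0=0 G2=G1&G2=0&1=0 -> 100
Step 2: G0=G2|G1=0|0=0 G1=G0=1 G2=G1&G2=0&0=0 -> 010
Step 3: G0=G2|G1=0|1=1 G1=G0=0 G2=G1&G2=1&0=0 -> 100
Step 4: G0=G2|G1=0|0=0 G1=G0=1 G2=G1&G2=0&0=0 -> 010
Step 5: G0=G2|G1=0|1=1 G1=G0=0 G2=G1&G2=1&0=0 -> 100
Step 6: G0=G2|G1=0|0=0 G1=G0=1 G2=G1&G2=0&0=0 -> 010

010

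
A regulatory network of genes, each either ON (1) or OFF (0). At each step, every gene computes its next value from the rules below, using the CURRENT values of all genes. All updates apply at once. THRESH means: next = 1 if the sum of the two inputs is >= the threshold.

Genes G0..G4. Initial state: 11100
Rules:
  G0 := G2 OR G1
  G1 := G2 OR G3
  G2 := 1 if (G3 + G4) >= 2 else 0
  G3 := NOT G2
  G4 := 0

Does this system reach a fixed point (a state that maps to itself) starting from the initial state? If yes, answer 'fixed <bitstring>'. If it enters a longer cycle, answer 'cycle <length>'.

Answer: fixed 11010

Derivation:
Step 0: 11100
Step 1: G0=G2|G1=1|1=1 G1=G2|G3=1|0=1 G2=(0+0>=2)=0 G3=NOT G2=NOT 1=0 G4=0(const) -> 11000
Step 2: G0=G2|G1=0|1=1 G1=G2|G3=0|0=0 G2=(0+0>=2)=0 G3=NOT G2=NOT 0=1 G4=0(const) -> 10010
Step 3: G0=G2|G1=0|0=0 G1=G2|G3=0|1=1 G2=(1+0>=2)=0 G3=NOT G2=NOT 0=1 G4=0(const) -> 01010
Step 4: G0=G2|G1=0|1=1 G1=G2|G3=0|1=1 G2=(1+0>=2)=0 G3=NOT G2=NOT 0=1 G4=0(const) -> 11010
Step 5: G0=G2|G1=0|1=1 G1=G2|G3=0|1=1 G2=(1+0>=2)=0 G3=NOT G2=NOT 0=1 G4=0(const) -> 11010
Fixed point reached at step 4: 11010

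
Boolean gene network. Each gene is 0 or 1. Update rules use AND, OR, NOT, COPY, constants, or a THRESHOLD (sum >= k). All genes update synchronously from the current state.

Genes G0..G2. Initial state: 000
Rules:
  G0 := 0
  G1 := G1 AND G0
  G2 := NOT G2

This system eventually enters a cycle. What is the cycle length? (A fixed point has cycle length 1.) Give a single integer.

Step 0: 000
Step 1: G0=0(const) G1=G1&G0=0&0=0 G2=NOT G2=NOT 0=1 -> 001
Step 2: G0=0(const) G1=G1&G0=0&0=0 G2=NOT G2=NOT 1=0 -> 000
State from step 2 equals state from step 0 -> cycle length 2

Answer: 2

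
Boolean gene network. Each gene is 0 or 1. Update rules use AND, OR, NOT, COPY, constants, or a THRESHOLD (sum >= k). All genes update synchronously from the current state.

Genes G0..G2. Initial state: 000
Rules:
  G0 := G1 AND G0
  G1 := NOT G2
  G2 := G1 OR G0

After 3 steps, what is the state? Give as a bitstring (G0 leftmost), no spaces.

Step 1: G0=G1&G0=0&0=0 G1=NOT G2=NOT 0=1 G2=G1|G0=0|0=0 -> 010
Step 2: G0=G1&G0=1&0=0 G1=NOT G2=NOT 0=1 G2=G1|G0=1|0=1 -> 011
Step 3: G0=G1&G0=1&0=0 G1=NOT G2=NOT 1=0 G2=G1|G0=1|0=1 -> 001

001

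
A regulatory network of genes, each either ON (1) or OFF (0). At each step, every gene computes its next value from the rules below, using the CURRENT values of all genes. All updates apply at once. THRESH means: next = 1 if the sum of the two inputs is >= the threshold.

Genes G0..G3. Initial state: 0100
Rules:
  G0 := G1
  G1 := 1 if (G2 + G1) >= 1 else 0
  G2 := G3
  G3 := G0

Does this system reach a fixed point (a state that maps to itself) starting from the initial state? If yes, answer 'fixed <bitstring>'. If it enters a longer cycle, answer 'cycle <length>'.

Answer: fixed 1111

Derivation:
Step 0: 0100
Step 1: G0=G1=1 G1=(0+1>=1)=1 G2=G3=0 G3=G0=0 -> 1100
Step 2: G0=G1=1 G1=(0+1>=1)=1 G2=G3=0 G3=G0=1 -> 1101
Step 3: G0=G1=1 G1=(0+1>=1)=1 G2=G3=1 G3=G0=1 -> 1111
Step 4: G0=G1=1 G1=(1+1>=1)=1 G2=G3=1 G3=G0=1 -> 1111
Fixed point reached at step 3: 1111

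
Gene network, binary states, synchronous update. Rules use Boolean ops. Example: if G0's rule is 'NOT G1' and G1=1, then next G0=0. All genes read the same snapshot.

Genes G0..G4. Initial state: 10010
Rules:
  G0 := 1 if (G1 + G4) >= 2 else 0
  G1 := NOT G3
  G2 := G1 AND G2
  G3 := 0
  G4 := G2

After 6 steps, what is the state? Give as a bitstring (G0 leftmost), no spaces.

Step 1: G0=(0+0>=2)=0 G1=NOT G3=NOT 1=0 G2=G1&G2=0&0=0 G3=0(const) G4=G2=0 -> 00000
Step 2: G0=(0+0>=2)=0 G1=NOT G3=NOT 0=1 G2=G1&G2=0&0=0 G3=0(const) G4=G2=0 -> 01000
Step 3: G0=(1+0>=2)=0 G1=NOT G3=NOT 0=1 G2=G1&G2=1&0=0 G3=0(const) G4=G2=0 -> 01000
Step 4: G0=(1+0>=2)=0 G1=NOT G3=NOT 0=1 G2=G1&G2=1&0=0 G3=0(const) G4=G2=0 -> 01000
Step 5: G0=(1+0>=2)=0 G1=NOT G3=NOT 0=1 G2=G1&G2=1&0=0 G3=0(const) G4=G2=0 -> 01000
Step 6: G0=(1+0>=2)=0 G1=NOT G3=NOT 0=1 G2=G1&G2=1&0=0 G3=0(const) G4=G2=0 -> 01000

01000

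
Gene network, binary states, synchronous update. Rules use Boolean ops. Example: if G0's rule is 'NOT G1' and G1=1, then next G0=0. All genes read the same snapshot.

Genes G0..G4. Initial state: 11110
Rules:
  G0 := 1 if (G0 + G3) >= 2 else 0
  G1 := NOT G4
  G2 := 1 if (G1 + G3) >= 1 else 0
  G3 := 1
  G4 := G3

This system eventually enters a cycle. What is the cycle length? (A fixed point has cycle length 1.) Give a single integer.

Answer: 1

Derivation:
Step 0: 11110
Step 1: G0=(1+1>=2)=1 G1=NOT G4=NOT 0=1 G2=(1+1>=1)=1 G3=1(const) G4=G3=1 -> 11111
Step 2: G0=(1+1>=2)=1 G1=NOT G4=NOT 1=0 G2=(1+1>=1)=1 G3=1(const) G4=G3=1 -> 10111
Step 3: G0=(1+1>=2)=1 G1=NOT G4=NOT 1=0 G2=(0+1>=1)=1 G3=1(const) G4=G3=1 -> 10111
State from step 3 equals state from step 2 -> cycle length 1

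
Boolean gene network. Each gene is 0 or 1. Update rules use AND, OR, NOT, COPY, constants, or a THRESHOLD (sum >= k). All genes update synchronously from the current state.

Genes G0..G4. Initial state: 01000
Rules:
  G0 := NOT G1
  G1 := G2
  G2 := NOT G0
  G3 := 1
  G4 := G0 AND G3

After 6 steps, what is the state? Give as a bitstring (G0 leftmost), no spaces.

Step 1: G0=NOT G1=NOT 1=0 G1=G2=0 G2=NOT G0=NOT 0=1 G3=1(const) G4=G0&G3=0&0=0 -> 00110
Step 2: G0=NOT G1=NOT 0=1 G1=G2=1 G2=NOT G0=NOT 0=1 G3=1(const) G4=G0&G3=0&1=0 -> 11110
Step 3: G0=NOT G1=NOT 1=0 G1=G2=1 G2=NOT G0=NOT 1=0 G3=1(const) G4=G0&G3=1&1=1 -> 01011
Step 4: G0=NOT G1=NOT 1=0 G1=G2=0 G2=NOT G0=NOT 0=1 G3=1(const) G4=G0&G3=0&1=0 -> 00110
Step 5: G0=NOT G1=NOT 0=1 G1=G2=1 G2=NOT G0=NOT 0=1 G3=1(const) G4=G0&G3=0&1=0 -> 11110
Step 6: G0=NOT G1=NOT 1=0 G1=G2=1 G2=NOT G0=NOT 1=0 G3=1(const) G4=G0&G3=1&1=1 -> 01011

01011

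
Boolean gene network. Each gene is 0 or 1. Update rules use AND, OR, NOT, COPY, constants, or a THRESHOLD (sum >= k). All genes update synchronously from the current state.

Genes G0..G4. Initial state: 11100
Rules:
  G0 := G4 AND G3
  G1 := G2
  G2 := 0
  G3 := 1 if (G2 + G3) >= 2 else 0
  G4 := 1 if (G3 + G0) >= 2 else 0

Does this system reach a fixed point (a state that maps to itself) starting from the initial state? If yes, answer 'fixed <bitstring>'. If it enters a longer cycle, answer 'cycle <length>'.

Answer: fixed 00000

Derivation:
Step 0: 11100
Step 1: G0=G4&G3=0&0=0 G1=G2=1 G2=0(const) G3=(1+0>=2)=0 G4=(0+1>=2)=0 -> 01000
Step 2: G0=G4&G3=0&0=0 G1=G2=0 G2=0(const) G3=(0+0>=2)=0 G4=(0+0>=2)=0 -> 00000
Step 3: G0=G4&G3=0&0=0 G1=G2=0 G2=0(const) G3=(0+0>=2)=0 G4=(0+0>=2)=0 -> 00000
Fixed point reached at step 2: 00000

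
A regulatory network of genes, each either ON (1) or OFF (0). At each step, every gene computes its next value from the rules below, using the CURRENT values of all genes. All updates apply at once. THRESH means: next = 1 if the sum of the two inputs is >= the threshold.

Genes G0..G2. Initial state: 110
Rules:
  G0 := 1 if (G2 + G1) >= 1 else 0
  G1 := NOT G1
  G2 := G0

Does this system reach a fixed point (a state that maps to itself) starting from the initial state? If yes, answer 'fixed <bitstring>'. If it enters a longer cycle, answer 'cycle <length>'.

Step 0: 110
Step 1: G0=(0+1>=1)=1 G1=NOT G1=NOT 1=0 G2=G0=1 -> 101
Step 2: G0=(1+0>=1)=1 G1=NOT G1=NOT 0=1 G2=G0=1 -> 111
Step 3: G0=(1+1>=1)=1 G1=NOT G1=NOT 1=0 G2=G0=1 -> 101
Cycle of length 2 starting at step 1 -> no fixed point

Answer: cycle 2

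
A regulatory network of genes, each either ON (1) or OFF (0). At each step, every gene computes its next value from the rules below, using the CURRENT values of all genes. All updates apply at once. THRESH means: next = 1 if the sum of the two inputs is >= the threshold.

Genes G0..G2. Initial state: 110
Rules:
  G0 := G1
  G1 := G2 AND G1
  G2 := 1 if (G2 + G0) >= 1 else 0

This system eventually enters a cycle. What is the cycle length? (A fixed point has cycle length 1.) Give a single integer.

Step 0: 110
Step 1: G0=G1=1 G1=G2&G1=0&1=0 G2=(0+1>=1)=1 -> 101
Step 2: G0=G1=0 G1=G2&G1=1&0=0 G2=(1+1>=1)=1 -> 001
Step 3: G0=G1=0 G1=G2&G1=1&0=0 G2=(1+0>=1)=1 -> 001
State from step 3 equals state from step 2 -> cycle length 1

Answer: 1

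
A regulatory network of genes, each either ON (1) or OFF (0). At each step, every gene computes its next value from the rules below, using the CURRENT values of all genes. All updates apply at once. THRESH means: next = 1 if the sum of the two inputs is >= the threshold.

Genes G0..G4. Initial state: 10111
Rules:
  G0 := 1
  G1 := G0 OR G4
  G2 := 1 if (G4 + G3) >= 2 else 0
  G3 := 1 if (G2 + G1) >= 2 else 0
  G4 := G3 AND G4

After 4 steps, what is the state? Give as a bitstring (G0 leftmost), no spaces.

Step 1: G0=1(const) G1=G0|G4=1|1=1 G2=(1+1>=2)=1 G3=(1+0>=2)=0 G4=G3&G4=1&1=1 -> 11101
Step 2: G0=1(const) G1=G0|G4=1|1=1 G2=(1+0>=2)=0 G3=(1+1>=2)=1 G4=G3&G4=0&1=0 -> 11010
Step 3: G0=1(const) G1=G0|G4=1|0=1 G2=(0+1>=2)=0 G3=(0+1>=2)=0 G4=G3&G4=1&0=0 -> 11000
Step 4: G0=1(const) G1=G0|G4=1|0=1 G2=(0+0>=2)=0 G3=(0+1>=2)=0 G4=G3&G4=0&0=0 -> 11000

11000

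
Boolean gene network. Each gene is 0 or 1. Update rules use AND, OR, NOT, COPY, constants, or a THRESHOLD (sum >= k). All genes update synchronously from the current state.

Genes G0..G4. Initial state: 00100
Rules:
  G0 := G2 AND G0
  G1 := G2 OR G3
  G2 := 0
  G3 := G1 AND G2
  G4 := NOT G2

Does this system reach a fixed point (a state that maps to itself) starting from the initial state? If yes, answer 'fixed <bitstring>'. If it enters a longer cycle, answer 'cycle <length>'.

Step 0: 00100
Step 1: G0=G2&G0=1&0=0 G1=G2|G3=1|0=1 G2=0(const) G3=G1&G2=0&1=0 G4=NOT G2=NOT 1=0 -> 01000
Step 2: G0=G2&G0=0&0=0 G1=G2|G3=0|0=0 G2=0(const) G3=G1&G2=1&0=0 G4=NOT G2=NOT 0=1 -> 00001
Step 3: G0=G2&G0=0&0=0 G1=G2|G3=0|0=0 G2=0(const) G3=G1&G2=0&0=0 G4=NOT G2=NOT 0=1 -> 00001
Fixed point reached at step 2: 00001

Answer: fixed 00001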